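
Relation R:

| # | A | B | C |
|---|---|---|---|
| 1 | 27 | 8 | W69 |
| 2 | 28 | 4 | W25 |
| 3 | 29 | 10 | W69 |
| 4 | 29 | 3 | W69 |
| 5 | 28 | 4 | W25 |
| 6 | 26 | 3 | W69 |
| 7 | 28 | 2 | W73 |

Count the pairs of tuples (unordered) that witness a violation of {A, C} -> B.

1

(A=28, C=W25): all 2 rows agree on B — 0 pairs.
(A=29, C=W69): violating pairs (3,4) — 1 pair.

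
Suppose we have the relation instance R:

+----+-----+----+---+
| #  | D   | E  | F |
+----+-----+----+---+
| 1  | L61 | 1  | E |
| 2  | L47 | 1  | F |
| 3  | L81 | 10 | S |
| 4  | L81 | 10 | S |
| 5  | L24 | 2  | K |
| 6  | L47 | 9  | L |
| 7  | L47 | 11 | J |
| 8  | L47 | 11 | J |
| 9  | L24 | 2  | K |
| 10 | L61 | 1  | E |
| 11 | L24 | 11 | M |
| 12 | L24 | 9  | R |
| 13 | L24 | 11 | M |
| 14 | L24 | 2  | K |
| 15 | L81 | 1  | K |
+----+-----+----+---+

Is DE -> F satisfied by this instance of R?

(D=L61, E=1): rows 1, 10 → F = E, E ✓
(D=L47, E=1): row 2 → F = F ✓
(D=L81, E=10): rows 3, 4 → F = S, S ✓
(D=L24, E=2): rows 5, 9, 14 → F = K, K, K ✓
(D=L47, E=9): row 6 → F = L ✓
(D=L47, E=11): rows 7, 8 → F = J, J ✓
(D=L24, E=11): rows 11, 13 → F = M, M ✓
(D=L24, E=9): row 12 → F = R ✓
(D=L81, E=1): row 15 → F = K ✓
Every DE value is associated with a single F value, so DE -> F holds.

Yes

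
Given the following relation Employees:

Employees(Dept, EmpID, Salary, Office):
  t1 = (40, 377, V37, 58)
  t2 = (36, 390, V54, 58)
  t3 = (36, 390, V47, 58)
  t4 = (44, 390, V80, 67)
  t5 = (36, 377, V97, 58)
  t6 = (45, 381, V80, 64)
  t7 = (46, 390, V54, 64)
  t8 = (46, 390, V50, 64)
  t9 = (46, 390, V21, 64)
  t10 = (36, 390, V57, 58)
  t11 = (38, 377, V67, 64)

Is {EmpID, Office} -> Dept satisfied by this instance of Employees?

(EmpID=377, Office=58): rows 1, 5 → Dept takes values {40, 36} — violation
(EmpID=390, Office=58): rows 2, 3, 10 → Dept = 36, 36, 36 ✓
(EmpID=390, Office=67): row 4 → Dept = 44 ✓
(EmpID=381, Office=64): row 6 → Dept = 45 ✓
(EmpID=390, Office=64): rows 7, 8, 9 → Dept = 46, 46, 46 ✓
(EmpID=377, Office=64): row 11 → Dept = 38 ✓
Two rows agree on {EmpID, Office} but differ on Dept, so {EmpID, Office} -> Dept does not hold.

No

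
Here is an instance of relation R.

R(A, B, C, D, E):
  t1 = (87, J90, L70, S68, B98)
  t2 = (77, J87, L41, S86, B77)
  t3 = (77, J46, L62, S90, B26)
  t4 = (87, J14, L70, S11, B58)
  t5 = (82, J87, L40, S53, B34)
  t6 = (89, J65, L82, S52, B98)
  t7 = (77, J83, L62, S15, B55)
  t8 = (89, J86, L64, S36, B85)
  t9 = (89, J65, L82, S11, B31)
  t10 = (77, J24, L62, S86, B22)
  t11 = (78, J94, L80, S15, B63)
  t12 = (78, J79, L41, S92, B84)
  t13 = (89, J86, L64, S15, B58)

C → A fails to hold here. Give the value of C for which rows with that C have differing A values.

L41

C=L70: rows 1, 4 → A = 87, 87 ✓
C=L41: rows 2, 12 → A takes values {77, 78} — violation
C=L62: rows 3, 7, 10 → A = 77, 77, 77 ✓
C=L40: row 5 → A = 82 ✓
C=L82: rows 6, 9 → A = 89, 89 ✓
C=L64: rows 8, 13 → A = 89, 89 ✓
C=L80: row 11 → A = 78 ✓
The only C value with inconsistent A is C=L41.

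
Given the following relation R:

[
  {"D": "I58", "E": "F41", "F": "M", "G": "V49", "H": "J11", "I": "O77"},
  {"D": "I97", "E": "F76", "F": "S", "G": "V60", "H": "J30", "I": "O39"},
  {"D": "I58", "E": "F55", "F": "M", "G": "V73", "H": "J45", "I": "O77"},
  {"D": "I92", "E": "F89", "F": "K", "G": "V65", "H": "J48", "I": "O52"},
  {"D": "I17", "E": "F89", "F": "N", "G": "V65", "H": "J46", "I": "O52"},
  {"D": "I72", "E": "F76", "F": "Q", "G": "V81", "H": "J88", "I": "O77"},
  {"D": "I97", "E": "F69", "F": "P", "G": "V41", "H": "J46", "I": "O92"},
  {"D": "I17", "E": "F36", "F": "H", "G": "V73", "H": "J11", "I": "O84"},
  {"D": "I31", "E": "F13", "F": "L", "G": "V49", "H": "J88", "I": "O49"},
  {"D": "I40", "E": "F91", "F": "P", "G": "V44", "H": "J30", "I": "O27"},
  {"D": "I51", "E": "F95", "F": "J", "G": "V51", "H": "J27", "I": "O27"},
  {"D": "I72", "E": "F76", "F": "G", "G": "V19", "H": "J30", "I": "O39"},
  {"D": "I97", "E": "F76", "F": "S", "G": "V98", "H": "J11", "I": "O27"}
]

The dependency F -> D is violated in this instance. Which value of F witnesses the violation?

F=M: 2 rows → D = I58, I58 ✓
F=S: 2 rows → D = I97, I97 ✓
F=K: 1 row → D = I92 ✓
F=N: 1 row → D = I17 ✓
F=Q: 1 row → D = I72 ✓
F=P: 2 rows → D takes values {I97, I40} — violation
F=H: 1 row → D = I17 ✓
F=L: 1 row → D = I31 ✓
F=J: 1 row → D = I51 ✓
F=G: 1 row → D = I72 ✓
The only F value with inconsistent D is F=P.

P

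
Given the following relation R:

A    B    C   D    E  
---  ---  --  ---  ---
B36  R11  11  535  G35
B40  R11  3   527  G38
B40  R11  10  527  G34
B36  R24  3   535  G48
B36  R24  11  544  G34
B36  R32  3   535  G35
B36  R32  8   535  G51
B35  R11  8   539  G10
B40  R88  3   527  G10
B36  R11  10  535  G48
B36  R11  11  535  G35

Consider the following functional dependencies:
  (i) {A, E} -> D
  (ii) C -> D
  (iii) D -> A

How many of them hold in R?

2

(i) {A, E} -> D: every LHS value maps to a single RHS value — holds.
(ii) C -> D: C=11: 3 rows → D takes values {535, 544} — violation; C=3: 4 rows → D takes values {527, 535} — violation; C=10: 2 rows → D takes values {527, 535} — violation; C=8: 2 rows → D takes values {535, 539} — violation — fails.
(iii) D -> A: every LHS value maps to a single RHS value — holds.
2 of the 3 dependencies hold.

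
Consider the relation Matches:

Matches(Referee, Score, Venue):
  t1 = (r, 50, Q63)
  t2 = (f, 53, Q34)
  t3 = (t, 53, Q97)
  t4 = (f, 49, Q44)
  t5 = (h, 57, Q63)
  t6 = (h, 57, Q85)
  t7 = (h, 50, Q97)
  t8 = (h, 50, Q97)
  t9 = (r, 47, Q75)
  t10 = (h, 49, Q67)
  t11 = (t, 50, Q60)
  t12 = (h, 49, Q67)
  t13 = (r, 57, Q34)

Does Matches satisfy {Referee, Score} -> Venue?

No

(Referee=r, Score=50): row 1 → Venue = Q63 ✓
(Referee=f, Score=53): row 2 → Venue = Q34 ✓
(Referee=t, Score=53): row 3 → Venue = Q97 ✓
(Referee=f, Score=49): row 4 → Venue = Q44 ✓
(Referee=h, Score=57): rows 5, 6 → Venue takes values {Q63, Q85} — violation
(Referee=h, Score=50): rows 7, 8 → Venue = Q97, Q97 ✓
(Referee=r, Score=47): row 9 → Venue = Q75 ✓
(Referee=h, Score=49): rows 10, 12 → Venue = Q67, Q67 ✓
(Referee=t, Score=50): row 11 → Venue = Q60 ✓
(Referee=r, Score=57): row 13 → Venue = Q34 ✓
Two rows agree on {Referee, Score} but differ on Venue, so {Referee, Score} -> Venue does not hold.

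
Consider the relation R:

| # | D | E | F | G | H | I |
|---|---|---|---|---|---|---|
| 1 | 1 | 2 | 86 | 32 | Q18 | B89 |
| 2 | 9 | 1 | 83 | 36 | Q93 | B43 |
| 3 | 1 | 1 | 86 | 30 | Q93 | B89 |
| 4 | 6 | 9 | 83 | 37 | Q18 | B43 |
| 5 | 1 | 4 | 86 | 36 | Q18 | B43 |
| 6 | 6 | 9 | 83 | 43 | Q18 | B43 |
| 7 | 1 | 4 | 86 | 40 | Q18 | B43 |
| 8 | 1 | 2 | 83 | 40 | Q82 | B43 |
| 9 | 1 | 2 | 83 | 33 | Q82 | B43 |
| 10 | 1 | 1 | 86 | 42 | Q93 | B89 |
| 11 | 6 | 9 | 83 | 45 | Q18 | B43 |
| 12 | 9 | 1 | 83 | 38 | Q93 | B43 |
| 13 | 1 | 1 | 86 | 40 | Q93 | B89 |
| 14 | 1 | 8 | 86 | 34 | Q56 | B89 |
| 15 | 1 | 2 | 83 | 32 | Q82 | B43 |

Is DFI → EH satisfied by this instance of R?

No

(D=1, F=86, I=B89): rows 1, 3, 10, 13, 14 → {E,H} takes values {(2, Q18), (1, Q93), (8, Q56)} — violation
(D=9, F=83, I=B43): rows 2, 12 → {E,H} = (1, Q93), (1, Q93) ✓
(D=6, F=83, I=B43): rows 4, 6, 11 → {E,H} = (9, Q18), (9, Q18), (9, Q18) ✓
(D=1, F=86, I=B43): rows 5, 7 → {E,H} = (4, Q18), (4, Q18) ✓
(D=1, F=83, I=B43): rows 8, 9, 15 → {E,H} = (2, Q82), (2, Q82), (2, Q82) ✓
Two rows agree on DFI but differ on EH, so DFI → EH does not hold.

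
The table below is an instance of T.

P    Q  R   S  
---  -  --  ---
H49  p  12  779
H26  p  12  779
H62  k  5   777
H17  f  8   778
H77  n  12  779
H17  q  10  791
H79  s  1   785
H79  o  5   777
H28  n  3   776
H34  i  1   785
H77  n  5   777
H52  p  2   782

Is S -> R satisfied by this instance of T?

S=779: 3 rows → R = 12, 12, 12 ✓
S=777: 3 rows → R = 5, 5, 5 ✓
S=778: 1 row → R = 8 ✓
S=791: 1 row → R = 10 ✓
S=785: 2 rows → R = 1, 1 ✓
S=776: 1 row → R = 3 ✓
S=782: 1 row → R = 2 ✓
Every S value is associated with a single R value, so S -> R holds.

Yes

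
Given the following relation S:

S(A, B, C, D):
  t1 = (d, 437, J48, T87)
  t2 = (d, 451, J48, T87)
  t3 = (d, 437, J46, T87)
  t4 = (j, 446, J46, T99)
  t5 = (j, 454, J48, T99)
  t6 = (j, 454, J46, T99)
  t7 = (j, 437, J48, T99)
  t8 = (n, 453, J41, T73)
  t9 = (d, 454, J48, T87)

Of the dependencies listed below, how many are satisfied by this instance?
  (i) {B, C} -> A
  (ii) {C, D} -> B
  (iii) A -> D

1

(i) {B, C} -> A: (B=437, C=J48): rows 1, 7 → A takes values {d, j} — violation; (B=454, C=J48): rows 5, 9 → A takes values {j, d} — violation — fails.
(ii) {C, D} -> B: (C=J48, D=T87): rows 1, 2, 9 → B takes values {437, 451, 454} — violation; (C=J46, D=T99): rows 4, 6 → B takes values {446, 454} — violation; (C=J48, D=T99): rows 5, 7 → B takes values {454, 437} — violation — fails.
(iii) A -> D: every LHS value maps to a single RHS value — holds.
1 of the 3 dependencies holds.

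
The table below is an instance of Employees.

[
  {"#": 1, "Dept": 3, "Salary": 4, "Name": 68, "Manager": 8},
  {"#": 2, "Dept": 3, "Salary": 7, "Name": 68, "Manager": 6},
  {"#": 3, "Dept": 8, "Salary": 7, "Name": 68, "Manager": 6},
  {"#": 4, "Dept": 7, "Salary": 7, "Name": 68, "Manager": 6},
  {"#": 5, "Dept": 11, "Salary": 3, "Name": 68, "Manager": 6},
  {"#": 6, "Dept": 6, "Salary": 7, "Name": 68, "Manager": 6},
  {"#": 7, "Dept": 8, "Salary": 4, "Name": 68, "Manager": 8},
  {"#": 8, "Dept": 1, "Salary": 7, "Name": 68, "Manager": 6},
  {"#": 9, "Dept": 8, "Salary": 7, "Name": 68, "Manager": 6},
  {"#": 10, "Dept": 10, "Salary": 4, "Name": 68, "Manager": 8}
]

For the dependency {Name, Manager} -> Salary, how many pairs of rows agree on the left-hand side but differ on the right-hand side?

6

(Name=68, Manager=8): all 3 rows agree on Salary — 0 pairs.
(Name=68, Manager=6): violating pairs (2,5), (3,5), (4,5), (5,6), (5,8), (5,9) — 6 pairs.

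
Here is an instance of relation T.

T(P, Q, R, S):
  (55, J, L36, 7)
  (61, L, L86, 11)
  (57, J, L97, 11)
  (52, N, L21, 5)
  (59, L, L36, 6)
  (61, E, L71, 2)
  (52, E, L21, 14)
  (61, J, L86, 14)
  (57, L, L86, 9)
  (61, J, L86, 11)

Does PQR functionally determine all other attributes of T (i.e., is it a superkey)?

Two distinct rows share (P=61, Q=J, R=L86), so PQR does not determine every attribute — not a superkey.

No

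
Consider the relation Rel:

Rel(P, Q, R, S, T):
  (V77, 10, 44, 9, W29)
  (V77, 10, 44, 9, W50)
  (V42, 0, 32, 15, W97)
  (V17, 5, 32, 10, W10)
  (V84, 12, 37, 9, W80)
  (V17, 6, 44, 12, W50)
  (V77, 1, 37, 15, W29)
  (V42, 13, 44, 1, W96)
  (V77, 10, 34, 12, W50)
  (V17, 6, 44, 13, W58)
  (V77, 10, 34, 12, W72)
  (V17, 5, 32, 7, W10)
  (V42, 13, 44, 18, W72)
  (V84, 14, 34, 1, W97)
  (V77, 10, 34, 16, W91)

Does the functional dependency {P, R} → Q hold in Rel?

(P=V77, R=44): 2 rows → Q = 10, 10 ✓
(P=V42, R=32): 1 row → Q = 0 ✓
(P=V17, R=32): 2 rows → Q = 5, 5 ✓
(P=V84, R=37): 1 row → Q = 12 ✓
(P=V17, R=44): 2 rows → Q = 6, 6 ✓
(P=V77, R=37): 1 row → Q = 1 ✓
(P=V42, R=44): 2 rows → Q = 13, 13 ✓
(P=V77, R=34): 3 rows → Q = 10, 10, 10 ✓
(P=V84, R=34): 1 row → Q = 14 ✓
Every {P, R} value is associated with a single Q value, so {P, R} → Q holds.

Yes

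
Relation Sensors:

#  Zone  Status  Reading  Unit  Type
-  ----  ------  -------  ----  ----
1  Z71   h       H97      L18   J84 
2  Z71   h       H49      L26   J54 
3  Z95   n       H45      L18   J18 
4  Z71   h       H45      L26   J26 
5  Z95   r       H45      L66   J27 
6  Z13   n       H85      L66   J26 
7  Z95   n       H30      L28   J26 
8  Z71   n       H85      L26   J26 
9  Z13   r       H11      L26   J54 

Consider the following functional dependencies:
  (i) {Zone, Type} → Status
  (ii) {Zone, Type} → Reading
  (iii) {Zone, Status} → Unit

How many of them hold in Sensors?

(i) {Zone, Type} → Status: (Zone=Z71, Type=J26): rows 4, 8 → Status takes values {h, n} — violation — fails.
(ii) {Zone, Type} → Reading: (Zone=Z71, Type=J26): rows 4, 8 → Reading takes values {H45, H85} — violation — fails.
(iii) {Zone, Status} → Unit: (Zone=Z71, Status=h): rows 1, 2, 4 → Unit takes values {L18, L26} — violation; (Zone=Z95, Status=n): rows 3, 7 → Unit takes values {L18, L28} — violation — fails.
None of the 3 dependencies hold.

0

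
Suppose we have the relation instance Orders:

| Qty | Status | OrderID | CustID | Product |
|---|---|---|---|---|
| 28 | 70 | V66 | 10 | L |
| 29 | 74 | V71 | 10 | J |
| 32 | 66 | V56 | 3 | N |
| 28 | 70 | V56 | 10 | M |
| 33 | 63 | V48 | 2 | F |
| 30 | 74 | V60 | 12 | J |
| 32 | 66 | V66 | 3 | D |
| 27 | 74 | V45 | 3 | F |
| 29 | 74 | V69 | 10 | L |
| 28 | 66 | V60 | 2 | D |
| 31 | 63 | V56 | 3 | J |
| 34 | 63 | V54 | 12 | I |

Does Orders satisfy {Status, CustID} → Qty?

(Status=70, CustID=10): 2 rows → Qty = 28, 28 ✓
(Status=74, CustID=10): 2 rows → Qty = 29, 29 ✓
(Status=66, CustID=3): 2 rows → Qty = 32, 32 ✓
(Status=63, CustID=2): 1 row → Qty = 33 ✓
(Status=74, CustID=12): 1 row → Qty = 30 ✓
(Status=74, CustID=3): 1 row → Qty = 27 ✓
(Status=66, CustID=2): 1 row → Qty = 28 ✓
(Status=63, CustID=3): 1 row → Qty = 31 ✓
(Status=63, CustID=12): 1 row → Qty = 34 ✓
Every {Status, CustID} value is associated with a single Qty value, so {Status, CustID} → Qty holds.

Yes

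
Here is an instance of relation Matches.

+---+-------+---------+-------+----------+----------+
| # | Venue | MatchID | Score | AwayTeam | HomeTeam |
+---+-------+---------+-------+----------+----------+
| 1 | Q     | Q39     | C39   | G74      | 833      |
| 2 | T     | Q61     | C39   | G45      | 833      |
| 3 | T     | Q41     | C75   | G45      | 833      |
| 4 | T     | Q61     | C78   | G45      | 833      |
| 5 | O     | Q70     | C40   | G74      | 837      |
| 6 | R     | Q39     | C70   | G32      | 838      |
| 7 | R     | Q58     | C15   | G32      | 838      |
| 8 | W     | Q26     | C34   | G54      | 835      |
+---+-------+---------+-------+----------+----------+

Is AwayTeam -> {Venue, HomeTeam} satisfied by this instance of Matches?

AwayTeam=G74: rows 1, 5 → {Venue,HomeTeam} takes values {(Q, 833), (O, 837)} — violation
AwayTeam=G45: rows 2, 3, 4 → {Venue,HomeTeam} = (T, 833), (T, 833), (T, 833) ✓
AwayTeam=G32: rows 6, 7 → {Venue,HomeTeam} = (R, 838), (R, 838) ✓
AwayTeam=G54: row 8 → {Venue,HomeTeam} = (W, 835) ✓
Two rows agree on AwayTeam but differ on {Venue, HomeTeam}, so AwayTeam -> {Venue, HomeTeam} does not hold.

No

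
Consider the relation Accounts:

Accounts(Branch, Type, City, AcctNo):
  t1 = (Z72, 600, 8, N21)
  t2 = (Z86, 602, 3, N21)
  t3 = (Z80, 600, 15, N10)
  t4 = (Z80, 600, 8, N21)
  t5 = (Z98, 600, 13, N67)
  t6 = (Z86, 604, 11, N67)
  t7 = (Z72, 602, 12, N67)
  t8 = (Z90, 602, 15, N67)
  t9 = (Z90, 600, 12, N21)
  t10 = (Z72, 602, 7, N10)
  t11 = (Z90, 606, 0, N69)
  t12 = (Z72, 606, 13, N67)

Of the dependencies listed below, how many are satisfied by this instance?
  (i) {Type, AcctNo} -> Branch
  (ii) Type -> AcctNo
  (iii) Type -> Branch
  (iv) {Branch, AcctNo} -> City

(i) {Type, AcctNo} -> Branch: (Type=600, AcctNo=N21): rows 1, 4, 9 → Branch takes values {Z72, Z80, Z90} — violation; (Type=602, AcctNo=N67): rows 7, 8 → Branch takes values {Z72, Z90} — violation — fails.
(ii) Type -> AcctNo: Type=600: rows 1, 3, 4, 5, 9 → AcctNo takes values {N21, N10, N67} — violation; Type=602: rows 2, 7, 8, 10 → AcctNo takes values {N21, N67, N10} — violation; Type=606: rows 11, 12 → AcctNo takes values {N69, N67} — violation — fails.
(iii) Type -> Branch: Type=600: rows 1, 3, 4, 5, 9 → Branch takes values {Z72, Z80, Z98, Z90} — violation; Type=602: rows 2, 7, 8, 10 → Branch takes values {Z86, Z72, Z90} — violation; Type=606: rows 11, 12 → Branch takes values {Z90, Z72} — violation — fails.
(iv) {Branch, AcctNo} -> City: (Branch=Z72, AcctNo=N67): rows 7, 12 → City takes values {12, 13} — violation — fails.
None of the 4 dependencies hold.

0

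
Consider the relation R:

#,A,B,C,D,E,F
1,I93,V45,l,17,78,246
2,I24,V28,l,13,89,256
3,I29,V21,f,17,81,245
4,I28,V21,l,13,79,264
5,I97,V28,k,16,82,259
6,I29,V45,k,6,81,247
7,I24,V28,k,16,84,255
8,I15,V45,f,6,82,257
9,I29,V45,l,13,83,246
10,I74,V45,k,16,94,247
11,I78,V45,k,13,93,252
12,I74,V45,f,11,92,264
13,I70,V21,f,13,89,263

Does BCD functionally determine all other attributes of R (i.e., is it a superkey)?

Rows 5 and 7 have the same BCD value (B=V28, C=k, D=16) but are distinct tuples, so BCD does not determine every attribute — not a superkey.

No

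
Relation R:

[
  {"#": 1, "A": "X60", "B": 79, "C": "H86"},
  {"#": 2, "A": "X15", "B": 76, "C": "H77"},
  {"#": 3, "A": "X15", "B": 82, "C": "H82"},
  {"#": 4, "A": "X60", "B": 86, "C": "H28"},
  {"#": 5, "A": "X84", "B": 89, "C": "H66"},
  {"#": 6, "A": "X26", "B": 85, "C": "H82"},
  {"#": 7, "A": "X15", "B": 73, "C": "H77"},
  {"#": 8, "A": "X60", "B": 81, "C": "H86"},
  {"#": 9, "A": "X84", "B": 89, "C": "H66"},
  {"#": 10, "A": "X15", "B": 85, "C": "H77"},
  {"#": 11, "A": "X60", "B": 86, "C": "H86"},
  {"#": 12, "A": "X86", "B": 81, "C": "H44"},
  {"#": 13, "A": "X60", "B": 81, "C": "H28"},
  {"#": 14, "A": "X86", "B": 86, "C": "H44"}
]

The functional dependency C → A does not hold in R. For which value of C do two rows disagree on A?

H82

C=H86: rows 1, 8, 11 → A = X60, X60, X60 ✓
C=H77: rows 2, 7, 10 → A = X15, X15, X15 ✓
C=H82: rows 3, 6 → A takes values {X15, X26} — violation
C=H28: rows 4, 13 → A = X60, X60 ✓
C=H66: rows 5, 9 → A = X84, X84 ✓
C=H44: rows 12, 14 → A = X86, X86 ✓
The only C value with inconsistent A is C=H82.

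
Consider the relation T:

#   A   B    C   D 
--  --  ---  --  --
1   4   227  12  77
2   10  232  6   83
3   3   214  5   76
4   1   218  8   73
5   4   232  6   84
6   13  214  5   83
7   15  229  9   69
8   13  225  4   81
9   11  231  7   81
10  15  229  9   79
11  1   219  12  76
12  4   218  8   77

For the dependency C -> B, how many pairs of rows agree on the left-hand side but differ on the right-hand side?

1

C=12: violating pairs (1,11) — 1 pair.
C=6: all 2 rows agree on B — 0 pairs.
C=5: all 2 rows agree on B — 0 pairs.
C=8: all 2 rows agree on B — 0 pairs.
C=9: all 2 rows agree on B — 0 pairs.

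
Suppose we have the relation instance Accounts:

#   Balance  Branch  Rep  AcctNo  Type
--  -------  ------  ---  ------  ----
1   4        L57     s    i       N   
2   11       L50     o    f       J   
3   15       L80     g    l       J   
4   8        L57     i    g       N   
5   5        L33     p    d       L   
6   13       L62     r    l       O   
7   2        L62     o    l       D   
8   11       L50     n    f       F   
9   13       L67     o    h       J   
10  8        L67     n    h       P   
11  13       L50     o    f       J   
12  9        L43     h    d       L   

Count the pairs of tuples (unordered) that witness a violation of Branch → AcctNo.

1

Branch=L57: violating pairs (1,4) — 1 pair.
Branch=L50: all 3 rows agree on AcctNo — 0 pairs.
Branch=L62: all 2 rows agree on AcctNo — 0 pairs.
Branch=L67: all 2 rows agree on AcctNo — 0 pairs.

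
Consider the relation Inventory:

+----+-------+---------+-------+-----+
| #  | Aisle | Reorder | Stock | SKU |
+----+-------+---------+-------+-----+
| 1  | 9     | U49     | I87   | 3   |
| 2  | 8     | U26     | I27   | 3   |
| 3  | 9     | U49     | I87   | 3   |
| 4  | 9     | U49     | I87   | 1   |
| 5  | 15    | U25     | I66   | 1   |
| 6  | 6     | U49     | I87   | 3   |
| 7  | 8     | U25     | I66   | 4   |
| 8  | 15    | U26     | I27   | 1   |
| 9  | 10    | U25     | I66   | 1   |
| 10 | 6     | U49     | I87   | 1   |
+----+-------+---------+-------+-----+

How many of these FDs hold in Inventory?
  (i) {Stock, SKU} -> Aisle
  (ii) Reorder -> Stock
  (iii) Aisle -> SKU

1

(i) {Stock, SKU} -> Aisle: (Stock=I87, SKU=3): rows 1, 3, 6 → Aisle takes values {9, 6} — violation; (Stock=I87, SKU=1): rows 4, 10 → Aisle takes values {9, 6} — violation; (Stock=I66, SKU=1): rows 5, 9 → Aisle takes values {15, 10} — violation — fails.
(ii) Reorder -> Stock: every LHS value maps to a single RHS value — holds.
(iii) Aisle -> SKU: Aisle=9: rows 1, 3, 4 → SKU takes values {3, 1} — violation; Aisle=8: rows 2, 7 → SKU takes values {3, 4} — violation; Aisle=6: rows 6, 10 → SKU takes values {3, 1} — violation — fails.
1 of the 3 dependencies holds.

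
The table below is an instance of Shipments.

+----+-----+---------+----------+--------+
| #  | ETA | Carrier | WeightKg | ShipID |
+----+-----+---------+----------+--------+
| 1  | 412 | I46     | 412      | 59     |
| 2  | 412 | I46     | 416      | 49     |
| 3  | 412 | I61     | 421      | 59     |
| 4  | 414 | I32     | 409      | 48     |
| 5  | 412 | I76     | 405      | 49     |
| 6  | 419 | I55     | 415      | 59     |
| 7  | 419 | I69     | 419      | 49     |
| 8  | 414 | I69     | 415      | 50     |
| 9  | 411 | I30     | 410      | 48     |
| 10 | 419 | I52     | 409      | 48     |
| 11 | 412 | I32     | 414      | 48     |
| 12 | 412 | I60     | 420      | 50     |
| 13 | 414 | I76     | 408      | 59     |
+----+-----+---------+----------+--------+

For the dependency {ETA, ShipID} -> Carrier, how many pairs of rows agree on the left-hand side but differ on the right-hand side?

2

(ETA=412, ShipID=59): violating pairs (1,3) — 1 pair.
(ETA=412, ShipID=49): violating pairs (2,5) — 1 pair.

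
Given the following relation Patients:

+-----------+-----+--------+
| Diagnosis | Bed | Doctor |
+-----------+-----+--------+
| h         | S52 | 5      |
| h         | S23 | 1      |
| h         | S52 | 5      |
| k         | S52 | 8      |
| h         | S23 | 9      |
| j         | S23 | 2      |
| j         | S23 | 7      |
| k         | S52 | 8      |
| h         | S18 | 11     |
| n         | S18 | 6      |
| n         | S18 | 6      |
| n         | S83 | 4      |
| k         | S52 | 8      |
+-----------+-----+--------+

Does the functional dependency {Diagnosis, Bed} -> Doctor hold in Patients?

No

(Diagnosis=h, Bed=S52): 2 rows → Doctor = 5, 5 ✓
(Diagnosis=h, Bed=S23): 2 rows → Doctor takes values {1, 9} — violation
(Diagnosis=k, Bed=S52): 3 rows → Doctor = 8, 8, 8 ✓
(Diagnosis=j, Bed=S23): 2 rows → Doctor takes values {2, 7} — violation
(Diagnosis=h, Bed=S18): 1 row → Doctor = 11 ✓
(Diagnosis=n, Bed=S18): 2 rows → Doctor = 6, 6 ✓
(Diagnosis=n, Bed=S83): 1 row → Doctor = 4 ✓
Two rows agree on {Diagnosis, Bed} but differ on Doctor, so {Diagnosis, Bed} -> Doctor does not hold.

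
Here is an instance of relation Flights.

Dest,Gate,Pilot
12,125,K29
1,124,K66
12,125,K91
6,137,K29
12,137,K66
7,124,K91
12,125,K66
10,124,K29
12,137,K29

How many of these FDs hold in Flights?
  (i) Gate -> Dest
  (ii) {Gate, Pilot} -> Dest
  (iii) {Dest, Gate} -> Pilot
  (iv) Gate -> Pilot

(i) Gate -> Dest: Gate=124: 3 rows → Dest takes values {1, 7, 10} — violation; Gate=137: 3 rows → Dest takes values {6, 12} — violation — fails.
(ii) {Gate, Pilot} -> Dest: (Gate=137, Pilot=K29): 2 rows → Dest takes values {6, 12} — violation — fails.
(iii) {Dest, Gate} -> Pilot: (Dest=12, Gate=125): 3 rows → Pilot takes values {K29, K91, K66} — violation; (Dest=12, Gate=137): 2 rows → Pilot takes values {K66, K29} — violation — fails.
(iv) Gate -> Pilot: Gate=125: 3 rows → Pilot takes values {K29, K91, K66} — violation; Gate=124: 3 rows → Pilot takes values {K66, K91, K29} — violation; Gate=137: 3 rows → Pilot takes values {K29, K66} — violation — fails.
None of the 4 dependencies hold.

0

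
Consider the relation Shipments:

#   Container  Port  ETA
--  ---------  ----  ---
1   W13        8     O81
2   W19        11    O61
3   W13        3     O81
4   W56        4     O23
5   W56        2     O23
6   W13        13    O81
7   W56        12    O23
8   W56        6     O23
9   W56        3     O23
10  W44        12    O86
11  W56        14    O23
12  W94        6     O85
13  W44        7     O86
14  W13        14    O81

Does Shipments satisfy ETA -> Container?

Yes

ETA=O81: rows 1, 3, 6, 14 → Container = W13, W13, W13, W13 ✓
ETA=O61: row 2 → Container = W19 ✓
ETA=O23: rows 4, 5, 7, 8, 9, 11 → Container = W56, W56, W56, W56, W56, W56 ✓
ETA=O86: rows 10, 13 → Container = W44, W44 ✓
ETA=O85: row 12 → Container = W94 ✓
Every ETA value is associated with a single Container value, so ETA -> Container holds.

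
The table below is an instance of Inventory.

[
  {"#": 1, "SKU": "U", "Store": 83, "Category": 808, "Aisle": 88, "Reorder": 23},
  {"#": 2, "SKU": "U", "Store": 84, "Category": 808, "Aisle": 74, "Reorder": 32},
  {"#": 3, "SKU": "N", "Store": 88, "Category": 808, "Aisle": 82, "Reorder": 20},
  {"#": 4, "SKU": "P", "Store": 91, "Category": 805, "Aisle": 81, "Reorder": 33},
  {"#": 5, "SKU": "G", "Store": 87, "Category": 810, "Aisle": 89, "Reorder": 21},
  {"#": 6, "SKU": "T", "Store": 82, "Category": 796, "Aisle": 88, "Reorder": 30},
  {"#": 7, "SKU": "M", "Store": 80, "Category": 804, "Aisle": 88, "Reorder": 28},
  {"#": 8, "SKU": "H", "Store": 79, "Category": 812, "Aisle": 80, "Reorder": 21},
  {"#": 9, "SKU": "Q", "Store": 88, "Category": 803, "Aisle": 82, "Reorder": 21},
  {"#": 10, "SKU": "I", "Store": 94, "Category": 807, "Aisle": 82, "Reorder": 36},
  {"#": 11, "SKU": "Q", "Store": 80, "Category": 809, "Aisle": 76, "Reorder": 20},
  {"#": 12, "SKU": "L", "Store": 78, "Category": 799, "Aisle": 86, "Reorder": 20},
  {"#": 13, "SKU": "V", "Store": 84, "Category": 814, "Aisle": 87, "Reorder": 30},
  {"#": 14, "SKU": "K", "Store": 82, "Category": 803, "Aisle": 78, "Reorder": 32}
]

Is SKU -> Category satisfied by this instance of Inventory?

SKU=U: rows 1, 2 → Category = 808, 808 ✓
SKU=N: row 3 → Category = 808 ✓
SKU=P: row 4 → Category = 805 ✓
SKU=G: row 5 → Category = 810 ✓
SKU=T: row 6 → Category = 796 ✓
SKU=M: row 7 → Category = 804 ✓
SKU=H: row 8 → Category = 812 ✓
SKU=Q: rows 9, 11 → Category takes values {803, 809} — violation
SKU=I: row 10 → Category = 807 ✓
SKU=L: row 12 → Category = 799 ✓
SKU=V: row 13 → Category = 814 ✓
SKU=K: row 14 → Category = 803 ✓
Two rows agree on SKU but differ on Category, so SKU -> Category does not hold.

No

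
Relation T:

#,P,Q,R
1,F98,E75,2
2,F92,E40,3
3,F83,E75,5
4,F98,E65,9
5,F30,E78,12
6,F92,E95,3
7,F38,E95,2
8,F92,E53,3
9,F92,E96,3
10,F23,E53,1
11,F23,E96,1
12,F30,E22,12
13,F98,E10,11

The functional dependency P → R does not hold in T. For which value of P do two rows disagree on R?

F98

P=F98: rows 1, 4, 13 → R takes values {2, 9, 11} — violation
P=F92: rows 2, 6, 8, 9 → R = 3, 3, 3, 3 ✓
P=F83: row 3 → R = 5 ✓
P=F30: rows 5, 12 → R = 12, 12 ✓
P=F38: row 7 → R = 2 ✓
P=F23: rows 10, 11 → R = 1, 1 ✓
The only P value with inconsistent R is P=F98.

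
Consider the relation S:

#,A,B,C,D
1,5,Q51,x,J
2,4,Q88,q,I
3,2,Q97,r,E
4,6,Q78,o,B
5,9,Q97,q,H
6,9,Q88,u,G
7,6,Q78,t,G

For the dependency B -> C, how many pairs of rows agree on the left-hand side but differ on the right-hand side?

3

B=Q88: violating pairs (2,6) — 1 pair.
B=Q97: violating pairs (3,5) — 1 pair.
B=Q78: violating pairs (4,7) — 1 pair.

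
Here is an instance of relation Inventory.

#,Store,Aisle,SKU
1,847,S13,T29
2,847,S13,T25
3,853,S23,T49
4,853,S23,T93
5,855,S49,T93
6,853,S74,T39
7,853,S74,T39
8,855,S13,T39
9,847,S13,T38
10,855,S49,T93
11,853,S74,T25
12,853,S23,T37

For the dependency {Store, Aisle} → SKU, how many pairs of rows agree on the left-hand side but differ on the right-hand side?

(Store=847, Aisle=S13): violating pairs (1,2), (1,9), (2,9) — 3 pairs.
(Store=853, Aisle=S23): violating pairs (3,4), (3,12), (4,12) — 3 pairs.
(Store=855, Aisle=S49): all 2 rows agree on SKU — 0 pairs.
(Store=853, Aisle=S74): violating pairs (6,11), (7,11) — 2 pairs.

8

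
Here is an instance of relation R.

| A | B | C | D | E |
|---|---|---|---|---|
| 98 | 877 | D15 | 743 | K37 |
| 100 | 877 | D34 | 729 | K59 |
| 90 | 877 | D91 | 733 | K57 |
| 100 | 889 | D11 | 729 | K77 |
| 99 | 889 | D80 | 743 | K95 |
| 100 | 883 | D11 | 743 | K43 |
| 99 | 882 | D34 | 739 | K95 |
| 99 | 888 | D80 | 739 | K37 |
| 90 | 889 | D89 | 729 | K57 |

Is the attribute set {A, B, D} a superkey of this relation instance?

All 9 rows have distinct {A, B, D} values, so {A, B, D} → (all attributes) holds and {A, B, D} is a superkey.

Yes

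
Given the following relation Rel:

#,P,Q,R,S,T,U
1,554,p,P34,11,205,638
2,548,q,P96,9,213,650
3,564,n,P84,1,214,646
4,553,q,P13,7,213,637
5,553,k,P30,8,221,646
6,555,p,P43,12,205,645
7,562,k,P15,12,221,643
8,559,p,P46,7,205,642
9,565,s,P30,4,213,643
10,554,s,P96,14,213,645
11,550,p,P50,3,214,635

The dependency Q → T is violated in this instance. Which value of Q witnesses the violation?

p

Q=p: rows 1, 6, 8, 11 → T takes values {205, 214} — violation
Q=q: rows 2, 4 → T = 213, 213 ✓
Q=n: row 3 → T = 214 ✓
Q=k: rows 5, 7 → T = 221, 221 ✓
Q=s: rows 9, 10 → T = 213, 213 ✓
The only Q value with inconsistent T is Q=p.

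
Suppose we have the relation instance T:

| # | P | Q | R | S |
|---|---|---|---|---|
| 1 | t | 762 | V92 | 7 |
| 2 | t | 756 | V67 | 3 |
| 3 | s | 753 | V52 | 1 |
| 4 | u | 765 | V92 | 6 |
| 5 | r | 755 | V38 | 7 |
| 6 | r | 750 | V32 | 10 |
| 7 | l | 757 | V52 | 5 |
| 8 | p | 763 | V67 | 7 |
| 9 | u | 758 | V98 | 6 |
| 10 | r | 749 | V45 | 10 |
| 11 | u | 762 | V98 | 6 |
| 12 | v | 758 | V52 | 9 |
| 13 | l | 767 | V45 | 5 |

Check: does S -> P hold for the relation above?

No

S=7: rows 1, 5, 8 → P takes values {t, r, p} — violation
S=3: row 2 → P = t ✓
S=1: row 3 → P = s ✓
S=6: rows 4, 9, 11 → P = u, u, u ✓
S=10: rows 6, 10 → P = r, r ✓
S=5: rows 7, 13 → P = l, l ✓
S=9: row 12 → P = v ✓
Two rows agree on S but differ on P, so S -> P does not hold.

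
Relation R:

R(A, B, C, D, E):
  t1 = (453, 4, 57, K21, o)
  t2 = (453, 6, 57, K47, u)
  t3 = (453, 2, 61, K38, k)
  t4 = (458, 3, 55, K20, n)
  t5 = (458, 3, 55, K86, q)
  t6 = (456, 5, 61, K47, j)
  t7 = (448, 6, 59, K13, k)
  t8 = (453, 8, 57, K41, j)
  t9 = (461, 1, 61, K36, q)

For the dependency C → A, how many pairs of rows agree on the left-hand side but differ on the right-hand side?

3

C=57: all 3 rows agree on A — 0 pairs.
C=61: violating pairs (3,6), (3,9), (6,9) — 3 pairs.
C=55: all 2 rows agree on A — 0 pairs.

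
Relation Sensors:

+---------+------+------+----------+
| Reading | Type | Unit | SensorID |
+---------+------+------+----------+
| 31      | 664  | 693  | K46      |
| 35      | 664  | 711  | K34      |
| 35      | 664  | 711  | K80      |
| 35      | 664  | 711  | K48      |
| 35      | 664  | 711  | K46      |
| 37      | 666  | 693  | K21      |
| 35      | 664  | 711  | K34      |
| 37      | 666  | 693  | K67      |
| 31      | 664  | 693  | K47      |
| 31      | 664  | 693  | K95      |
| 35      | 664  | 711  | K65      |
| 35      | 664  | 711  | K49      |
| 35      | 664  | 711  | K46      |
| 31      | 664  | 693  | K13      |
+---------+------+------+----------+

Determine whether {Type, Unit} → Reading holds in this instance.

Yes

(Type=664, Unit=693): 4 rows → Reading = 31, 31, 31, 31 ✓
(Type=664, Unit=711): 8 rows → Reading = 35, 35, 35, 35, 35, 35, 35, 35 ✓
(Type=666, Unit=693): 2 rows → Reading = 37, 37 ✓
Every {Type, Unit} value is associated with a single Reading value, so {Type, Unit} → Reading holds.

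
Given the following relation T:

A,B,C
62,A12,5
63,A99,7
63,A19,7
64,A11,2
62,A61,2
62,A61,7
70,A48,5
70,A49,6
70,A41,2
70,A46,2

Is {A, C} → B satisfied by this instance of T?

No

(A=62, C=5): 1 row → B = A12 ✓
(A=63, C=7): 2 rows → B takes values {A99, A19} — violation
(A=64, C=2): 1 row → B = A11 ✓
(A=62, C=2): 1 row → B = A61 ✓
(A=62, C=7): 1 row → B = A61 ✓
(A=70, C=5): 1 row → B = A48 ✓
(A=70, C=6): 1 row → B = A49 ✓
(A=70, C=2): 2 rows → B takes values {A41, A46} — violation
Two rows agree on {A, C} but differ on B, so {A, C} → B does not hold.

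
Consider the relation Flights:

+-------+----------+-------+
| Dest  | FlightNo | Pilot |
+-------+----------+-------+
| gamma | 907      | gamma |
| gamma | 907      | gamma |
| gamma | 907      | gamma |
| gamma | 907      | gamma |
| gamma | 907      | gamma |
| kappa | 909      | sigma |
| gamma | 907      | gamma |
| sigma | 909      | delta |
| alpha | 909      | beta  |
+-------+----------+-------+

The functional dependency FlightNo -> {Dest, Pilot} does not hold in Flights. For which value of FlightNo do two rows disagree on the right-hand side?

FlightNo=907: 6 rows → {Dest,Pilot} = (gamma, gamma), (gamma, gamma), (gamma, gamma), (gamma, gamma), (gamma, gamma), (gamma, gamma) ✓
FlightNo=909: 3 rows → {Dest,Pilot} takes values {(kappa, sigma), (sigma, delta), (alpha, beta)} — violation
The only FlightNo value with inconsistent RHS is FlightNo=909.

909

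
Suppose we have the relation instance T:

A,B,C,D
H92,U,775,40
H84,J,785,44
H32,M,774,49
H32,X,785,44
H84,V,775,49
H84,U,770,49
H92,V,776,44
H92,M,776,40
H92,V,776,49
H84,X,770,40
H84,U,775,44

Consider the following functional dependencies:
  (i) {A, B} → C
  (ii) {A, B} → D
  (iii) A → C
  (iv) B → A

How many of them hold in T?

0

(i) {A, B} → C: (A=H84, B=U): 2 rows → C takes values {770, 775} — violation — fails.
(ii) {A, B} → D: (A=H84, B=U): 2 rows → D takes values {49, 44} — violation; (A=H92, B=V): 2 rows → D takes values {44, 49} — violation — fails.
(iii) A → C: A=H92: 4 rows → C takes values {775, 776} — violation; A=H84: 5 rows → C takes values {785, 775, 770} — violation; A=H32: 2 rows → C takes values {774, 785} — violation — fails.
(iv) B → A: B=U: 3 rows → A takes values {H92, H84} — violation; B=M: 2 rows → A takes values {H32, H92} — violation; B=X: 2 rows → A takes values {H32, H84} — violation; B=V: 3 rows → A takes values {H84, H92} — violation — fails.
None of the 4 dependencies hold.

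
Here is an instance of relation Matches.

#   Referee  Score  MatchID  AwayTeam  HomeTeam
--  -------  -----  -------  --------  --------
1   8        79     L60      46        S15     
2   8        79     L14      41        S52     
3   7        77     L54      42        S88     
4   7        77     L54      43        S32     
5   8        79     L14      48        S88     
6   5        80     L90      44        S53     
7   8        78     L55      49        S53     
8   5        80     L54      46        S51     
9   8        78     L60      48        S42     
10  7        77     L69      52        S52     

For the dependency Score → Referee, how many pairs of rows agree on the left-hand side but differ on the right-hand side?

Score=79: all 3 rows agree on Referee — 0 pairs.
Score=77: all 3 rows agree on Referee — 0 pairs.
Score=80: all 2 rows agree on Referee — 0 pairs.
Score=78: all 2 rows agree on Referee — 0 pairs.

0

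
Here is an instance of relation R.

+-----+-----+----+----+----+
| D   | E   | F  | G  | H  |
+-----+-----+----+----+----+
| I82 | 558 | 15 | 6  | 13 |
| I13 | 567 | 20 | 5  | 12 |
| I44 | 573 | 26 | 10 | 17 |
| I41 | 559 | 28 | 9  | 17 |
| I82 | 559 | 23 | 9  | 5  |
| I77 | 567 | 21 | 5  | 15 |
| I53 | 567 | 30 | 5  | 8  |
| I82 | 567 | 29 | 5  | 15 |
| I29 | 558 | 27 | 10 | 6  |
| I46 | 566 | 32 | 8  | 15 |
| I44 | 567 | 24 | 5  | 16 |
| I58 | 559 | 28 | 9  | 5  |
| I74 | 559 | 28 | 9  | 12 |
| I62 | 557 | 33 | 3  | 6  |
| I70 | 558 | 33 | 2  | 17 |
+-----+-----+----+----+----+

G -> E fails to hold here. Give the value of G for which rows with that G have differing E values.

10

G=6: 1 row → E = 558 ✓
G=5: 5 rows → E = 567, 567, 567, 567, 567 ✓
G=10: 2 rows → E takes values {573, 558} — violation
G=9: 4 rows → E = 559, 559, 559, 559 ✓
G=8: 1 row → E = 566 ✓
G=3: 1 row → E = 557 ✓
G=2: 1 row → E = 558 ✓
The only G value with inconsistent E is G=10.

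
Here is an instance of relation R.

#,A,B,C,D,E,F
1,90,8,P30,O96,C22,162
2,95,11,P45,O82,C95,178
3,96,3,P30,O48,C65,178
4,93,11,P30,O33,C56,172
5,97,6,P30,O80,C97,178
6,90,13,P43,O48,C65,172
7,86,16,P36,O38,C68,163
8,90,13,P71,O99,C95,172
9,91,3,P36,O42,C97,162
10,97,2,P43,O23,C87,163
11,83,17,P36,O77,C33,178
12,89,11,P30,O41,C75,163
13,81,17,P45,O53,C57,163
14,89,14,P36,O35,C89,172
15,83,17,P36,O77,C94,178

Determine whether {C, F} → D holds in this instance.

(C=P30, F=162): row 1 → D = O96 ✓
(C=P45, F=178): row 2 → D = O82 ✓
(C=P30, F=178): rows 3, 5 → D takes values {O48, O80} — violation
(C=P30, F=172): row 4 → D = O33 ✓
(C=P43, F=172): row 6 → D = O48 ✓
(C=P36, F=163): row 7 → D = O38 ✓
(C=P71, F=172): row 8 → D = O99 ✓
(C=P36, F=162): row 9 → D = O42 ✓
(C=P43, F=163): row 10 → D = O23 ✓
(C=P36, F=178): rows 11, 15 → D = O77, O77 ✓
(C=P30, F=163): row 12 → D = O41 ✓
(C=P45, F=163): row 13 → D = O53 ✓
(C=P36, F=172): row 14 → D = O35 ✓
Two rows agree on {C, F} but differ on D, so {C, F} → D does not hold.

No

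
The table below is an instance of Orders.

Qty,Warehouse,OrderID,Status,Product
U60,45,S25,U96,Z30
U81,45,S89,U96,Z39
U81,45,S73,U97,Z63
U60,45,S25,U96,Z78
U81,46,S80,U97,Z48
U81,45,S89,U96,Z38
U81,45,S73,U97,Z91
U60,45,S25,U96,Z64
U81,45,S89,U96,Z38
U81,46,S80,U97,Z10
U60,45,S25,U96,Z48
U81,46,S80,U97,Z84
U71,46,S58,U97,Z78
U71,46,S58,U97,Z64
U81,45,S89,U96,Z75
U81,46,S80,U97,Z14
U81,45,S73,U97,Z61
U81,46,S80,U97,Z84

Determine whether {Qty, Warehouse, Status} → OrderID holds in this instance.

(Qty=U60, Warehouse=45, Status=U96): 4 rows → OrderID = S25, S25, S25, S25 ✓
(Qty=U81, Warehouse=45, Status=U96): 4 rows → OrderID = S89, S89, S89, S89 ✓
(Qty=U81, Warehouse=45, Status=U97): 3 rows → OrderID = S73, S73, S73 ✓
(Qty=U81, Warehouse=46, Status=U97): 5 rows → OrderID = S80, S80, S80, S80, S80 ✓
(Qty=U71, Warehouse=46, Status=U97): 2 rows → OrderID = S58, S58 ✓
Every {Qty, Warehouse, Status} value is associated with a single OrderID value, so {Qty, Warehouse, Status} → OrderID holds.

Yes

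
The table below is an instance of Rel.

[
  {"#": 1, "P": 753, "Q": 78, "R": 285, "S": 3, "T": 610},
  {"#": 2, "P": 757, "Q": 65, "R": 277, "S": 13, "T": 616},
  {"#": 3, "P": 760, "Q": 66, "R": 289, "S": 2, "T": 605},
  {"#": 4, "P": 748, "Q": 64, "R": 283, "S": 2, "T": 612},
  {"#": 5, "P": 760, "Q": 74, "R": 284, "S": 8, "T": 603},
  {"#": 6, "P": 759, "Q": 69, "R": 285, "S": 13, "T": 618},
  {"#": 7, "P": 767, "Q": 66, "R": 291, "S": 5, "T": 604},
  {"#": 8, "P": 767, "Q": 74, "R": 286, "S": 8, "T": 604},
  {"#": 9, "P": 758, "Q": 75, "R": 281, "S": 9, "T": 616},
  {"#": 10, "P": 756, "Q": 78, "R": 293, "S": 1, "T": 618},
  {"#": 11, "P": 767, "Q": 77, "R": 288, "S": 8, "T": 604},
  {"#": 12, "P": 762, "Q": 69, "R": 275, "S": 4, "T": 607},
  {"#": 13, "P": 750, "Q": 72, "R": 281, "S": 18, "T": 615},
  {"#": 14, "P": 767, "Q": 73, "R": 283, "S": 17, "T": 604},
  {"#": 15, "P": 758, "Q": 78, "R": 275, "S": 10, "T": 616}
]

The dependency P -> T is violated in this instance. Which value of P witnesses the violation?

760

P=753: row 1 → T = 610 ✓
P=757: row 2 → T = 616 ✓
P=760: rows 3, 5 → T takes values {605, 603} — violation
P=748: row 4 → T = 612 ✓
P=759: row 6 → T = 618 ✓
P=767: rows 7, 8, 11, 14 → T = 604, 604, 604, 604 ✓
P=758: rows 9, 15 → T = 616, 616 ✓
P=756: row 10 → T = 618 ✓
P=762: row 12 → T = 607 ✓
P=750: row 13 → T = 615 ✓
The only P value with inconsistent T is P=760.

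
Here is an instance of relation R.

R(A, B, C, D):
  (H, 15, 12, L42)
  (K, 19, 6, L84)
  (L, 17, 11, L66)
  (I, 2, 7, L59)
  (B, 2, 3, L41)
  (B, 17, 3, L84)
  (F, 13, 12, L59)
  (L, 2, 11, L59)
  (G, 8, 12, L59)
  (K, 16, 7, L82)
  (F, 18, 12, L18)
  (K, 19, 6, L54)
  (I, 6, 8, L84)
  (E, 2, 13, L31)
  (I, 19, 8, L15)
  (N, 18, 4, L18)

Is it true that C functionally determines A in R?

C=12: 4 rows → A takes values {H, F, G} — violation
C=6: 2 rows → A = K, K ✓
C=11: 2 rows → A = L, L ✓
C=7: 2 rows → A takes values {I, K} — violation
C=3: 2 rows → A = B, B ✓
C=8: 2 rows → A = I, I ✓
C=13: 1 row → A = E ✓
C=4: 1 row → A = N ✓
Two rows agree on C but differ on A, so C -> A does not hold.

No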